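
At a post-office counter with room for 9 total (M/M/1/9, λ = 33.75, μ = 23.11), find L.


ρ = 33.75/23.11 = 1.4604
L = ρ[1 − (K+1)ρ^K + Kρ^(K+1)] / [(1−ρ)(1−ρ^(K+1))]
Numerator: 1.4604·(1 − 10·30.217914 + 9·44.130446) = 140.191558
Denominator: (-0.4604)·(-43.130446) = 19.857548
L = 140.191558/19.857548 = 7.0599

Final: 7.0599


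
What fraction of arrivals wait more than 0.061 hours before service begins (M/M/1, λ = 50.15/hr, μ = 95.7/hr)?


ρ = 50.15/95.7 = 0.5240
P(Wq > t) = ρ·e^{−(μ−λ)t} = 0.5240·e^{−2.7786}
= 0.5240·0.062129 = 0.032557

Final: 0.032557


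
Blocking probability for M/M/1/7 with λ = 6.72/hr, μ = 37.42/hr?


ρ = λ/μ = 6.72/37.42 = 0.1796
P_K = (1−ρ)ρ^K/(1−ρ^(K+1)) = (0.8204·0.000006024)/(1 − 0.000001082)
= 0.000004942/0.999999 = 0.000004942

Final: 0.000004942


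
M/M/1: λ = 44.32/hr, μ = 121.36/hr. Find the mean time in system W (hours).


W = 1/(μ−λ) = 1/(121.36 − 44.32) = 1/77.04 = 0.01298 hr

Final: 0.01298 hr


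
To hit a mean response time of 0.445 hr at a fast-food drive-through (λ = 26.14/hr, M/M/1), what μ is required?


W = 1/(μ−λ) ⇒ μ − λ = 1/W = 1/0.445 = 2.2472
μ = λ + 1/W = 26.14 + 2.2472 = 28.3872 per hr

Final: 28.3872 /hr


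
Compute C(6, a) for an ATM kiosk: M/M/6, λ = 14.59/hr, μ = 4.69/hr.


a = λ/μ = 3.1109; ρ = a/6 = 0.5185
P₀ = 0.043646 (from M/M/c formula)
C(c,a) = [a^c/(c!(1−ρ))]·P₀ = [906.34740/(720·0.4815)]·0.043646
= 2.61425·0.043646 = 0.114101

Final: 0.114101


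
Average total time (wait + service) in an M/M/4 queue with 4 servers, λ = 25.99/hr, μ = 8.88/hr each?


a = 2.9268; ρ = 0.7317; P₀ = 0.042045
Lq = P₀·a^c·ρ/(c!(1−ρ)²) = 1.30667
Wq = Lq/λ = 1.30667/25.99 = 0.05028 hr
W = Wq + 1/μ = 0.05028 + 0.11261 = 0.16289 hr

Final: 0.16289 hr


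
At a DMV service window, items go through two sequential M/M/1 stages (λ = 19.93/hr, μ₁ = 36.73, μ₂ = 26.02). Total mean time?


Each node sees arrival rate λ = 19.93/hr (tandem ⇒ throughput preserved).
W₁ = 1/(μ₁−λ) = 1/(36.73−19.93) = 0.05952 hr
W₂ = 1/(μ₂−λ) = 1/(26.02−19.93) = 0.16420 hr
W_total = W₁ + W₂ = 0.05952 + 0.16420 = 0.22373 hr

Final: 0.22373 hr


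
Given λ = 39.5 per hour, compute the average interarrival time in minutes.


Mean interarrival time = 1/λ = 1/39.5 hour = 0.02532 hour
In minutes: 0.02532 × 60 = 1.5190 min

Final: 1.5190 min


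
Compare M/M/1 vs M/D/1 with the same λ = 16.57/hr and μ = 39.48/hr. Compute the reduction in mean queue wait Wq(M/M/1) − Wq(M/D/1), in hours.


ρ = 16.57/39.48 = 0.4197
Wq(M/M/1) = ρ/(μ−λ) = 0.4197/22.91 = 0.01832 hr
Wq(M/D/1) = ρ/(2(μ−λ)) = 0.009160 hr
Savings = 0.01832 − 0.009160 = 0.009160 hr

Final: 0.009160 hr


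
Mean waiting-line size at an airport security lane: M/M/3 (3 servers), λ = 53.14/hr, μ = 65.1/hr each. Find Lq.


a = λ/μ = 0.8163; ρ = a/3 = 0.2721
P₀ = 0.439758
Lq = P₀·a^c·ρ / (c!·(1−ρ)²) = 0.439758·0.54390·0.2721/(6·0.52985)
= 0.02047

Final: 0.02047


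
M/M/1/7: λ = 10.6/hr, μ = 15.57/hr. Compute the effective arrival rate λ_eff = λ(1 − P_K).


ρ = 0.6808; P_K = (1−ρ)ρ^7/(1−ρ^8) = 0.022683
λ_eff = λ(1 − P_K) = 10.6·(1 − 0.022683) = 10.6·0.977317 = 10.3596 /hr

Final: 10.3596 /hr


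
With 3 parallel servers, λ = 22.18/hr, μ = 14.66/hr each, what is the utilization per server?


ρ = λ/(cμ) = 22.18/(3·14.66) = 22.18/43.98 = 0.5043

Final: 0.5043


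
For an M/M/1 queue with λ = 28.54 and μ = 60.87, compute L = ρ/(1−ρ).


ρ = λ/μ = 28.54/60.87 = 0.4689
L = ρ/(1−ρ) = 0.4689/(1 − 0.4689) = 0.4689/0.5311 = 0.8828

Final: 0.8828


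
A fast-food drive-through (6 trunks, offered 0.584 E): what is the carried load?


B(6,0.584) = 0.00003073 (Erlang-B)
Carried load = a(1 − B) = 0.584·(1 − 0.00003073) = 0.584·0.999969 = 0.5840 E

Final: 0.5840 Erlangs


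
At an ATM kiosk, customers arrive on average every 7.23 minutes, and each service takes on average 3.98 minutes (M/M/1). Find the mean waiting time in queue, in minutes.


λ = 60/7.23 = 8.2988 /hr
μ = 60/3.98 = 15.0754 /hr
ρ = λ/μ = 8.2988/15.0754 = 0.5505
Wq = ρ/(μ−λ) = 0.5505/(15.0754−8.2988) = 0.08123 hr
In minutes: 0.08123·60 = 4.874 min

Final: 4.874 min


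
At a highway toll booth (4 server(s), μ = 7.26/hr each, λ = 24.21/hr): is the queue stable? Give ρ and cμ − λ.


Total capacity cμ = 4·7.26 = 29.04/hr
ρ = λ/(cμ) = 24.21/29.04 = 0.8337
Stable ⇔ ρ < 1: YES
Spare capacity = cμ − λ = 29.04 − 24.21 = 4.83/hr

Final: ρ = 0.8337; stable; margin = 4.83/hr


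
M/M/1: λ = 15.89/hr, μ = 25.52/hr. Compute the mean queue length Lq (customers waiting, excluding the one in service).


ρ = 15.89/25.52 = 0.6226
Lq = ρ²/(1−ρ) = 0.3877/0.3774 = 1.0274

Final: 1.0274


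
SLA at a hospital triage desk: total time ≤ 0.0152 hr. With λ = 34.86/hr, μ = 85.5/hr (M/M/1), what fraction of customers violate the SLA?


W ~ Exponential(μ−λ) for M/M/1.
μ − λ = 85.5 − 34.86 = 50.6400
P(W > t) = e^{−(μ−λ)t} = e^{−0.7697} = 0.463139

Final: 0.463139


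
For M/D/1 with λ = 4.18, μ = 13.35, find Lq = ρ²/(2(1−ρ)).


ρ = 4.18/13.35 = 0.3131
M/D/1: Lq = ρ²/(2(1−ρ)) = 0.09804/(2·0.6869) = 0.07136

Final: 0.07136


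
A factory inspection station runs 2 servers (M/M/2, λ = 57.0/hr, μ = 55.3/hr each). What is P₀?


a = λ/μ = 57.0/55.3 = 1.0307; ρ = a/c = 0.5154
Σ_{k=0}^{1} a^k/k! (terms k=0..1) = 1.00000 + 1.03074 = 2.03074
Tail: a^2/(2!(1−ρ)) = 1.06243/(2·0.4846) = 1.09612
P₀ = 1/(2.03074 + 1.09612) = 1/3.12687 = 0.319809

Final: 0.319809


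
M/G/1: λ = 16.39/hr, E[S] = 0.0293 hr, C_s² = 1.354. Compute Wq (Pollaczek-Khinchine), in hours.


ρ = λ·E[S] = 16.39·0.0293 = 0.4802
E[S²] = E[S]²(1+C_s²) = 0.0293²·(1+1.354) = 0.002021
Wq = λ·E[S²]/(2(1−ρ)) = 16.39·0.002021/(2·0.5198) = 0.03186 hr

Final: 0.03186 hr


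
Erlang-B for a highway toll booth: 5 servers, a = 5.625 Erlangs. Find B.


B(c,a) = (a^c/c!) / Σ_{k=0}^{c} a^k/k!
a^5/5! = 46.927929
Σ terms (k=0..5): 1.00000 + 5.62500 + 15.82031 + 29.66309 + 41.71371 + 46.92793 = 140.750042
B = 46.927929/140.750042 = 0.333413

Final: 0.333413


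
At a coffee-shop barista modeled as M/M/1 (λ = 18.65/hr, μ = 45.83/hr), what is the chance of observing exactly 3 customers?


ρ = 18.65/45.83 = 0.4069
P_n = (1−ρ)·ρ^n = (1 − 0.4069)·0.4069^3 = 0.5931·0.067389 = 0.039966

Final: 0.039966


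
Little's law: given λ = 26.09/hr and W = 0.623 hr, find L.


L = λW = 26.09·0.623 = 16.2541

Final: 16.2541


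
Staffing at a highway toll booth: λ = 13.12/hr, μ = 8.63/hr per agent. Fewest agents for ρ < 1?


Stability requires cμ > λ ⇔ c > λ/μ.
λ/μ = 13.12/8.63 = 1.5203
Minimum integer c = ⌊1.5203⌋ + 1 = 2
Check: 2·8.63 = 17.26 > 13.12, while 1·8.63 = 8.63 ≤ 13.12

Final: 2 servers


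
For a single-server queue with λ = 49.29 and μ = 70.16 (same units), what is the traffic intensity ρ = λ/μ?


ρ = λ/μ = 49.29/70.16 = 0.7025

Final: 0.7025


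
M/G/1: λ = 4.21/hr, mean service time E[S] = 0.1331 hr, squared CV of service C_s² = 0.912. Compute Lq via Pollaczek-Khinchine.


ρ = λ·E[S] = 4.21·0.1331 = 0.5604
Lq = ρ²(1+C_s²)/(2(1−ρ)) = 0.3140·(1+0.912)/(2·0.4396)
= 0.3140·1.9120/0.8793 = 0.68277

Final: 0.68277


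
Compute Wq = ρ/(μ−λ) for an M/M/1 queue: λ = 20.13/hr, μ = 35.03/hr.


ρ = 20.13/35.03 = 0.5747
Wq = ρ/(μ−λ) = 0.5747/(35.03 − 20.13) = 0.5747/14.90 = 0.03857 hr

Final: 0.03857 hr


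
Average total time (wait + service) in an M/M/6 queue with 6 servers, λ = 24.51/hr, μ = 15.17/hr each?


a = 1.6157; ρ = 0.2693; P₀ = 0.198675
Lq = P₀·a^c·ρ/(c!(1−ρ)²) = 0.002475
Wq = Lq/λ = 0.002475/24.51 = 0.0001010 hr
W = Wq + 1/μ = 0.0001010 + 0.06592 = 0.06602 hr

Final: 0.06602 hr


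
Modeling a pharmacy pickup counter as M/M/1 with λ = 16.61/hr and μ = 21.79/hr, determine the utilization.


ρ = λ/μ = 16.61/21.79 = 0.7623

Final: 0.7623


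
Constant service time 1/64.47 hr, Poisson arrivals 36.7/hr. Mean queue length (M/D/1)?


ρ = 36.7/64.47 = 0.5693
M/D/1: Lq = ρ²/(2(1−ρ)) = 0.3241/(2·0.4307) = 0.37616

Final: 0.37616


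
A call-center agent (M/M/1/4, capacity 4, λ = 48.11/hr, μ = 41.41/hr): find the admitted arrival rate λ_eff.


ρ = 1.1618; P_K = (1−ρ)ρ^4/(1−ρ^5) = 0.263979
λ_eff = λ(1 − P_K) = 48.11·(1 − 0.263979) = 48.11·0.736021 = 35.4100 /hr

Final: 35.4100 /hr


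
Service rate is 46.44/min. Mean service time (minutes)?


Mean service time = 1/μ = 1/46.44 minute = 0.02153 minute
In minutes: 0.02153 × 1 = 0.02153 min

Final: 0.02153 min


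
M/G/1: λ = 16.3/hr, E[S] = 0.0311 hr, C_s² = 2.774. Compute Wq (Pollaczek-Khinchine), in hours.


ρ = λ·E[S] = 16.3·0.0311 = 0.5069
E[S²] = E[S]²(1+C_s²) = 0.0311²·(1+2.774) = 0.003650
Wq = λ·E[S²]/(2(1−ρ)) = 16.3·0.003650/(2·0.4931) = 0.06034 hr

Final: 0.06034 hr


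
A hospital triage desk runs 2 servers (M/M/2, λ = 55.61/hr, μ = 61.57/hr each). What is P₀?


a = λ/μ = 55.61/61.57 = 0.9032; ρ = a/c = 0.4516
Σ_{k=0}^{1} a^k/k! (terms k=0..1) = 1.00000 + 0.90320 = 1.90320
Tail: a^2/(2!(1−ρ)) = 0.81577/(2·0.5484) = 0.74377
P₀ = 1/(1.90320 + 0.74377) = 1/2.64697 = 0.377790

Final: 0.377790


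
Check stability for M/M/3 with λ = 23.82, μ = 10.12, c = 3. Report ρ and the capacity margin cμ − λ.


Total capacity cμ = 3·10.12 = 30.36/hr
ρ = λ/(cμ) = 23.82/30.36 = 0.7846
Stable ⇔ ρ < 1: YES
Spare capacity = cμ − λ = 30.36 − 23.82 = 6.54/hr

Final: ρ = 0.7846; stable; margin = 6.54/hr


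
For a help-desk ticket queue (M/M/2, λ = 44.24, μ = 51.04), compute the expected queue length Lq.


a = λ/μ = 0.8668; ρ = a/2 = 0.4334
P₀ = 0.395298
Lq = P₀·a^c·ρ / (c!·(1−ρ)²) = 0.395298·0.75129·0.4334/(2·0.32105)
= 0.20045

Final: 0.20045


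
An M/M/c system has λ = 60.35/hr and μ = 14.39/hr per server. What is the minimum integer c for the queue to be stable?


Stability requires cμ > λ ⇔ c > λ/μ.
λ/μ = 60.35/14.39 = 4.1939
Minimum integer c = ⌊4.1939⌋ + 1 = 5
Check: 5·14.39 = 71.95 > 60.35, while 4·14.39 = 57.56 ≤ 60.35

Final: 5 servers


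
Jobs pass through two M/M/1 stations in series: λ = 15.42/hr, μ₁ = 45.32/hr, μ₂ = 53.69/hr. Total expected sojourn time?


Each node sees arrival rate λ = 15.42/hr (tandem ⇒ throughput preserved).
W₁ = 1/(μ₁−λ) = 1/(45.32−15.42) = 0.03344 hr
W₂ = 1/(μ₂−λ) = 1/(53.69−15.42) = 0.02613 hr
W_total = W₁ + W₂ = 0.03344 + 0.02613 = 0.05957 hr

Final: 0.05957 hr


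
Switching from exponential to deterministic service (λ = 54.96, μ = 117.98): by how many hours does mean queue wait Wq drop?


ρ = 54.96/117.98 = 0.4658
Wq(M/M/1) = ρ/(μ−λ) = 0.4658/63.02 = 0.007392 hr
Wq(M/D/1) = ρ/(2(μ−λ)) = 0.003696 hr
Savings = 0.007392 − 0.003696 = 0.003696 hr

Final: 0.003696 hr


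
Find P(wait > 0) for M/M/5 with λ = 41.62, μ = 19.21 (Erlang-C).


a = λ/μ = 2.1666; ρ = a/5 = 0.4333
P₀ = 0.113266 (from M/M/c formula)
C(c,a) = [a^c/(c!(1−ρ))]·P₀ = [47.73903/(120·0.5667)]·0.113266
= 0.70202·0.113266 = 0.079516

Final: 0.079516


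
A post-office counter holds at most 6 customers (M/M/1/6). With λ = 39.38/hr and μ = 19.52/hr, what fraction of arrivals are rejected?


ρ = λ/μ = 39.38/19.52 = 2.0174
P_K = (1−ρ)ρ^K/(1−ρ^(K+1)) = (-1.0174·67.417926)/(1 − 136.010141)
= -68.592214/-135.010141 = 0.508052

Final: 0.508052


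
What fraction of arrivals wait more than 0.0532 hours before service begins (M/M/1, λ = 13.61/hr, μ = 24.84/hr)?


ρ = 13.61/24.84 = 0.5479
P(Wq > t) = ρ·e^{−(μ−λ)t} = 0.5479·e^{−0.5974}
= 0.5479·0.550221 = 0.301469

Final: 0.301469


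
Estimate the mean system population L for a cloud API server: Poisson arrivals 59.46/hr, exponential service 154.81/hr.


ρ = λ/μ = 59.46/154.81 = 0.3841
L = ρ/(1−ρ) = 0.3841/(1 − 0.3841) = 0.3841/0.6159 = 0.6236

Final: 0.6236


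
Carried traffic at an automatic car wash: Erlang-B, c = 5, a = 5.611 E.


B(5,5.611) = 0.332374 (Erlang-B)
Carried load = a(1 − B) = 5.611·(1 − 0.332374) = 5.611·0.667626 = 3.7460 E

Final: 3.7460 Erlangs


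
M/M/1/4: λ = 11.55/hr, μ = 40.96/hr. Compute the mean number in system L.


ρ = 11.55/40.96 = 0.2820
L = ρ[1 − (K+1)ρ^K + Kρ^(K+1)] / [(1−ρ)(1−ρ^(K+1))]
Numerator: 0.2820·(1 − 5·0.006322 + 4·0.001783) = 0.275079
Denominator: (0.7180)·(0.998217) = 0.716737
L = 0.275079/0.716737 = 0.3838

Final: 0.3838


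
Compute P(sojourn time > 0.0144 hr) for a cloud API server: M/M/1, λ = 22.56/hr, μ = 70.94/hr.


W ~ Exponential(μ−λ) for M/M/1.
μ − λ = 70.94 − 22.56 = 48.3800
P(W > t) = e^{−(μ−λ)t} = e^{−0.6967} = 0.498241

Final: 0.498241


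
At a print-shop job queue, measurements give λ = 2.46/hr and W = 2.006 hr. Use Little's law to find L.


L = λW = 2.46·2.006 = 4.9348

Final: 4.9348


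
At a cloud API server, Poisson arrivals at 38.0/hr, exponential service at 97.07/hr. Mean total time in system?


W = 1/(μ−λ) = 1/(97.07 − 38.0) = 1/59.07 = 0.01693 hr

Final: 0.01693 hr


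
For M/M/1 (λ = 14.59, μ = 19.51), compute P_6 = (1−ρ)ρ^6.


ρ = 14.59/19.51 = 0.7478
P_n = (1−ρ)·ρ^n = (1 − 0.7478)·0.7478^6 = 0.2522·0.174899 = 0.044106

Final: 0.044106


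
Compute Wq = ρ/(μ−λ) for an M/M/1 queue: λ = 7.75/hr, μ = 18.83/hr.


ρ = 7.75/18.83 = 0.4116
Wq = ρ/(μ−λ) = 0.4116/(18.83 − 7.75) = 0.4116/11.08 = 0.03715 hr

Final: 0.03715 hr


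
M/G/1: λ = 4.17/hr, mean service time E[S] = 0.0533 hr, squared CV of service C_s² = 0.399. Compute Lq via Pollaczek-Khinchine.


ρ = λ·E[S] = 4.17·0.0533 = 0.2223
Lq = ρ²(1+C_s²)/(2(1−ρ)) = 0.04940·(1+0.399)/(2·0.7777)
= 0.04940·1.3990/1.5555 = 0.04443

Final: 0.04443


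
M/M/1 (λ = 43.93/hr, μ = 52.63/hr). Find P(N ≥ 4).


ρ = 43.93/52.63 = 0.8347
P(N ≥ n) = ρ^n = 0.8347^4 = 0.485413

Final: 0.485413


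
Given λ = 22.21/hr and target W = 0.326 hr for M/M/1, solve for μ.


W = 1/(μ−λ) ⇒ μ − λ = 1/W = 1/0.326 = 3.0675
μ = λ + 1/W = 22.21 + 3.0675 = 25.2775 per hr

Final: 25.2775 /hr


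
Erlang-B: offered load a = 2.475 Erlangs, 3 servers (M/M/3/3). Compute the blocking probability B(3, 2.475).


B(c,a) = (a^c/c!) / Σ_{k=0}^{c} a^k/k!
a^3/3! = 2.526820
Σ terms (k=0..3): 1.00000 + 2.47500 + 3.06281 + 2.52682 = 9.064633
B = 2.526820/9.064633 = 0.278756

Final: 0.278756


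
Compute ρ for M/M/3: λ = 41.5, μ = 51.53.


ρ = λ/(cμ) = 41.5/(3·51.53) = 41.5/154.59 = 0.2685

Final: 0.2685


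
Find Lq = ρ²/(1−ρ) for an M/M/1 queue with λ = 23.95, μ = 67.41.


ρ = 23.95/67.41 = 0.3553
Lq = ρ²/(1−ρ) = 0.1262/0.6447 = 0.1958

Final: 0.1958


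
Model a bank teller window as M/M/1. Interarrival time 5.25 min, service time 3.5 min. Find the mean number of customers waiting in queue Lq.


λ = 60/5.25 = 11.4286 /hr
μ = 60/3.5 = 17.1429 /hr
ρ = λ/μ = 11.4286/17.1429 = 0.6667
Lq = ρ²/(1−ρ) = 0.4444/0.3333 = 1.3333

Final: 1.3333


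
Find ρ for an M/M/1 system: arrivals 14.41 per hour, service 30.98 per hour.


ρ = λ/μ = 14.41/30.98 = 0.4651

Final: 0.4651


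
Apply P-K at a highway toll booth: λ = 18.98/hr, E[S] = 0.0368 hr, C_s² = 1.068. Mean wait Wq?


ρ = λ·E[S] = 18.98·0.0368 = 0.6985
E[S²] = E[S]²(1+C_s²) = 0.0368²·(1+1.068) = 0.002801
Wq = λ·E[S²]/(2(1−ρ)) = 18.98·0.002801/(2·0.3015) = 0.08814 hr

Final: 0.08814 hr


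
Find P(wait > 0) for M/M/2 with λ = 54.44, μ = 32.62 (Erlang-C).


a = λ/μ = 1.6689; ρ = a/2 = 0.8345
P₀ = 0.090241 (from M/M/c formula)
C(c,a) = [a^c/(c!(1−ρ))]·P₀ = [2.78528/(2·0.1655)]·0.090241
= 8.41257·0.090241 = 0.759155

Final: 0.759155


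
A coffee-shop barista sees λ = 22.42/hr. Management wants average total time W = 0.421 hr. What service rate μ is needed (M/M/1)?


W = 1/(μ−λ) ⇒ μ − λ = 1/W = 1/0.421 = 2.3753
μ = λ + 1/W = 22.42 + 2.3753 = 24.7953 per hr

Final: 24.7953 /hr


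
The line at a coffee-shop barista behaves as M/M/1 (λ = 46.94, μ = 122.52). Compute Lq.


ρ = 46.94/122.52 = 0.3831
Lq = ρ²/(1−ρ) = 0.1468/0.6169 = 0.2379

Final: 0.2379


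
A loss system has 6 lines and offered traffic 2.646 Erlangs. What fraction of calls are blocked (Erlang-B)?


B(c,a) = (a^c/c!) / Σ_{k=0}^{c} a^k/k!
a^6/6! = 0.476658
Σ terms (k=0..6): 1.00000 + 2.64600 + 3.50066 + 3.08758 + 2.04243 + 1.08086 + 0.47666 = 13.834187
B = 0.476658/13.834187 = 0.034455

Final: 0.034455


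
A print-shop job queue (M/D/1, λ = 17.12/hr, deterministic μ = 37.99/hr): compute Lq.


ρ = 17.12/37.99 = 0.4506
M/D/1: Lq = ρ²/(2(1−ρ)) = 0.2031/(2·0.5494) = 0.18484

Final: 0.18484


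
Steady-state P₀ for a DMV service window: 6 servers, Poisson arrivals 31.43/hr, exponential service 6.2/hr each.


a = λ/μ = 31.43/6.2 = 5.0694; ρ = a/c = 0.8449
Σ_{k=0}^{5} a^k/k! (terms k=0..5) = 1.00000 + 5.06935 + 12.84918 + 21.71235 + 27.51690 + 27.89859 = 96.04637
Tail: a^6/(6!(1−ρ)) = 16971.34059/(720·0.1551) = 151.96752
P₀ = 1/(96.04637 + 151.96752) = 1/248.01389 = 0.004032

Final: 0.004032


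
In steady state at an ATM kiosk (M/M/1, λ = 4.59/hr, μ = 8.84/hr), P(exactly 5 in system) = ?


ρ = 4.59/8.84 = 0.5192
P_n = (1−ρ)·ρ^n = (1 − 0.5192)·0.5192^5 = 0.4808·0.037740 = 0.018144

Final: 0.018144


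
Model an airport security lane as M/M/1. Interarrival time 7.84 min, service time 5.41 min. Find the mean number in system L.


λ = 60/7.84 = 7.6531 /hr
μ = 60/5.41 = 11.0906 /hr
ρ = λ/μ = 7.6531/11.0906 = 0.6901
L = ρ/(1−ρ) = 0.6901/0.3099 = 2.2263

Final: 2.2263


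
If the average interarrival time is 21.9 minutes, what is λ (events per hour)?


λ = 1/(interarrival time) in consistent units.
1 hour = 60 min, so λ = 60/21.9 = 2.7397 per hour

Final: 2.7397 /hr


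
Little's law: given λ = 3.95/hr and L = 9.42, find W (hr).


W = L/λ = 9.42/3.95 = 2.3848 hr

Final: 2.3848 hr


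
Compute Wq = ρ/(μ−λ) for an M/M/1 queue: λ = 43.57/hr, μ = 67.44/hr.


ρ = 43.57/67.44 = 0.6461
Wq = ρ/(μ−λ) = 0.6461/(67.44 − 43.57) = 0.6461/23.87 = 0.02707 hr

Final: 0.02707 hr


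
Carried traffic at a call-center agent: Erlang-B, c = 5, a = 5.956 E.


B(5,5.956) = 0.357317 (Erlang-B)
Carried load = a(1 − B) = 5.956·(1 − 0.357317) = 5.956·0.642683 = 3.8278 E

Final: 3.8278 Erlangs


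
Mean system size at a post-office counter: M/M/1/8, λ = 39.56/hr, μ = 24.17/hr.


ρ = 39.56/24.17 = 1.6367
L = ρ[1 − (K+1)ρ^K + Kρ^(K+1)] / [(1−ρ)(1−ρ^(K+1))]
Numerator: 1.6367·(1 − 9·51.503538 + 8·84.297888) = 346.745387
Denominator: (-0.6367)·(-83.297888) = 53.039077
L = 346.745387/53.039077 = 6.5375

Final: 6.5375


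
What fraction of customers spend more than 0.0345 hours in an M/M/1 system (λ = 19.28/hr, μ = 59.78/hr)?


W ~ Exponential(μ−λ) for M/M/1.
μ − λ = 59.78 − 19.28 = 40.5000
P(W > t) = e^{−(μ−λ)t} = e^{−1.3973} = 0.247276

Final: 0.247276


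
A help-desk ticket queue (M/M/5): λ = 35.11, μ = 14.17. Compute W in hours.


a = 2.4778; ρ = 0.4956; P₀ = 0.081994
Lq = P₀·a^c·ρ/(c!(1−ρ)²) = 0.12427
Wq = Lq/λ = 0.12427/35.11 = 0.003539 hr
W = Wq + 1/μ = 0.003539 + 0.07057 = 0.07411 hr

Final: 0.07411 hr


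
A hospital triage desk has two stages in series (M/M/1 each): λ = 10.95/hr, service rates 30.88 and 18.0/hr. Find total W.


Each node sees arrival rate λ = 10.95/hr (tandem ⇒ throughput preserved).
W₁ = 1/(μ₁−λ) = 1/(30.88−10.95) = 0.05018 hr
W₂ = 1/(μ₂−λ) = 1/(18.0−10.95) = 0.14184 hr
W_total = W₁ + W₂ = 0.05018 + 0.14184 = 0.19202 hr

Final: 0.19202 hr


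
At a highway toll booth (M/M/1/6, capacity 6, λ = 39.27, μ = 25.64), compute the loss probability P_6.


ρ = λ/μ = 39.27/25.64 = 1.5316
P_K = (1−ρ)ρ^K/(1−ρ^(K+1)) = (-0.5316·12.907950)/(1 − 19.769704)
= -6.861754/-18.769704 = 0.365576

Final: 0.365576


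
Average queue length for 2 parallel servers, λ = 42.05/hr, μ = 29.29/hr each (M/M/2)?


a = λ/μ = 1.4356; ρ = a/2 = 0.7178
P₀ = 0.164265
Lq = P₀·a^c·ρ / (c!·(1−ρ)²) = 0.164265·2.06107·0.7178/(2·0.07962)
= 1.52608

Final: 1.52608


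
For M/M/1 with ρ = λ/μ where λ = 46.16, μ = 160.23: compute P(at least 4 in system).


ρ = 46.16/160.23 = 0.2881
P(N ≥ n) = ρ^n = 0.2881^4 = 0.006888

Final: 0.006888


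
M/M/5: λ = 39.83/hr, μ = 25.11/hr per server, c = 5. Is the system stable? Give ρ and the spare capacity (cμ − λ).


Total capacity cμ = 5·25.11 = 125.55/hr
ρ = λ/(cμ) = 39.83/125.55 = 0.3172
Stable ⇔ ρ < 1: YES
Spare capacity = cμ − λ = 125.55 − 39.83 = 85.72/hr

Final: ρ = 0.3172; stable; margin = 85.72/hr


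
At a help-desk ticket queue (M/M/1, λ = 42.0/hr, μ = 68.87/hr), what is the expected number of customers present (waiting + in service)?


ρ = λ/μ = 42.0/68.87 = 0.6098
L = ρ/(1−ρ) = 0.6098/(1 − 0.6098) = 0.6098/0.3902 = 1.5631

Final: 1.5631


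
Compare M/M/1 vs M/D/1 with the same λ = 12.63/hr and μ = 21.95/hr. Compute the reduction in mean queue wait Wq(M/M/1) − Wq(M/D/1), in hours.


ρ = 12.63/21.95 = 0.5754
Wq(M/M/1) = ρ/(μ−λ) = 0.5754/9.32 = 0.06174 hr
Wq(M/D/1) = ρ/(2(μ−λ)) = 0.03087 hr
Savings = 0.06174 − 0.03087 = 0.03087 hr

Final: 0.03087 hr


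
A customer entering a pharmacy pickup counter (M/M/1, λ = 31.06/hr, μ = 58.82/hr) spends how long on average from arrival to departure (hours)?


W = 1/(μ−λ) = 1/(58.82 − 31.06) = 1/27.76 = 0.03602 hr

Final: 0.03602 hr


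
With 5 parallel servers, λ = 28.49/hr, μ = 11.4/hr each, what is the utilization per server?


ρ = λ/(cμ) = 28.49/(5·11.4) = 28.49/57.00 = 0.4998

Final: 0.4998


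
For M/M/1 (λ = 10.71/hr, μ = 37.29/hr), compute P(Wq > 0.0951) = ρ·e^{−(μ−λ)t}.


ρ = 10.71/37.29 = 0.2872
P(Wq > t) = ρ·e^{−(μ−λ)t} = 0.2872·e^{−2.5278}
= 0.2872·0.079838 = 0.022930

Final: 0.022930


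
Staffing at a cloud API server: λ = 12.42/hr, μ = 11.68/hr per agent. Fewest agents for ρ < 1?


Stability requires cμ > λ ⇔ c > λ/μ.
λ/μ = 12.42/11.68 = 1.0634
Minimum integer c = ⌊1.0634⌋ + 1 = 2
Check: 2·11.68 = 23.36 > 12.42, while 1·11.68 = 11.68 ≤ 12.42

Final: 2 servers


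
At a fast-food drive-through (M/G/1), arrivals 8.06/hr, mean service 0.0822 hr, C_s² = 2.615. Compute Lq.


ρ = λ·E[S] = 8.06·0.0822 = 0.6625
Lq = ρ²(1+C_s²)/(2(1−ρ)) = 0.4389·(1+2.615)/(2·0.3375)
= 0.4389·3.6150/0.6749 = 2.35104

Final: 2.35104


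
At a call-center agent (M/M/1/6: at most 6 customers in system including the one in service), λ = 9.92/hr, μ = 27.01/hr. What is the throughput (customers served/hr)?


ρ = 0.3673; P_K = (1−ρ)ρ^6/(1−ρ^7) = 0.001554
λ_eff = λ(1 − P_K) = 9.92·(1 − 0.001554) = 9.92·0.998446 = 9.9046 /hr

Final: 9.9046 /hr


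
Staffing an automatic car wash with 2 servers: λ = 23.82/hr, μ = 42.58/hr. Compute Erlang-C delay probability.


a = λ/μ = 0.5594; ρ = a/2 = 0.2797
P₀ = 0.562856 (from M/M/c formula)
C(c,a) = [a^c/(c!(1−ρ))]·P₀ = [0.31295/(2·0.7203)]·0.562856
= 0.21724·0.562856 = 0.122273

Final: 0.122273


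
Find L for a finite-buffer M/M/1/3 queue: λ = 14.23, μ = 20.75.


ρ = 14.23/20.75 = 0.6858
L = ρ[1 − (K+1)ρ^K + Kρ^(K+1)] / [(1−ρ)(1−ρ^(K+1))]
Numerator: 0.6858·(1 − 4·0.322523 + 3·0.221181) = 0.256106
Denominator: (0.3142)·(0.778819) = 0.244718
L = 0.256106/0.244718 = 1.0465

Final: 1.0465


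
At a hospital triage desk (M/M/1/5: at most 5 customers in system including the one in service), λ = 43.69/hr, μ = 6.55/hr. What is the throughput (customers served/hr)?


ρ = 6.6702; P_K = (1−ρ)ρ^5/(1−ρ^6) = 0.850090
λ_eff = λ(1 − P_K) = 43.69·(1 − 0.850090) = 43.69·0.149910 = 6.5496 /hr

Final: 6.5496 /hr


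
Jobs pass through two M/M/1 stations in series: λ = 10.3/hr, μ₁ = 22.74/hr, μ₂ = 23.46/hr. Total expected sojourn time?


Each node sees arrival rate λ = 10.3/hr (tandem ⇒ throughput preserved).
W₁ = 1/(μ₁−λ) = 1/(22.74−10.3) = 0.08039 hr
W₂ = 1/(μ₂−λ) = 1/(23.46−10.3) = 0.07599 hr
W_total = W₁ + W₂ = 0.08039 + 0.07599 = 0.15637 hr

Final: 0.15637 hr


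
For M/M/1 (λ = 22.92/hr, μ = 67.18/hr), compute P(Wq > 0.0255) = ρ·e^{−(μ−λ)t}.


ρ = 22.92/67.18 = 0.3412
P(Wq > t) = ρ·e^{−(μ−λ)t} = 0.3412·e^{−1.1286}
= 0.3412·0.323476 = 0.110361

Final: 0.110361


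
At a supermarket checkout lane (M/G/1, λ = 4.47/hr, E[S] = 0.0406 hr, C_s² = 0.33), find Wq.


ρ = λ·E[S] = 4.47·0.0406 = 0.1815
E[S²] = E[S]²(1+C_s²) = 0.0406²·(1+0.33) = 0.002192
Wq = λ·E[S²]/(2(1−ρ)) = 4.47·0.002192/(2·0.8185) = 0.005986 hr

Final: 0.005986 hr


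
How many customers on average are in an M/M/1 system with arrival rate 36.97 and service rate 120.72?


ρ = λ/μ = 36.97/120.72 = 0.3062
L = ρ/(1−ρ) = 0.3062/(1 − 0.3062) = 0.3062/0.6938 = 0.4414

Final: 0.4414


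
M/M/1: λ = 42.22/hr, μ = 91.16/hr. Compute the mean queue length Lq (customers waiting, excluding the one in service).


ρ = 42.22/91.16 = 0.4631
Lq = ρ²/(1−ρ) = 0.2145/0.5369 = 0.3995

Final: 0.3995


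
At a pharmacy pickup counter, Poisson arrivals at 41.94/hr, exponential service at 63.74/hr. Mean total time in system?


W = 1/(μ−λ) = 1/(63.74 − 41.94) = 1/21.80 = 0.04587 hr

Final: 0.04587 hr


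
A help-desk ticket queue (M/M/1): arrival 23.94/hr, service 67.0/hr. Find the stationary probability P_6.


ρ = 23.94/67.0 = 0.3573
P_n = (1−ρ)·ρ^n = (1 − 0.3573)·0.3573^6 = 0.6427·0.002081 = 0.001338

Final: 0.001338


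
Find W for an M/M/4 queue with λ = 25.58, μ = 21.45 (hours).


a = 1.1925; ρ = 0.2981; P₀ = 0.302448
Lq = P₀·a^c·ρ/(c!(1−ρ)²) = 0.01543
Wq = Lq/λ = 0.01543/25.58 = 0.0006030 hr
W = Wq + 1/μ = 0.0006030 + 0.04662 = 0.04722 hr

Final: 0.04722 hr


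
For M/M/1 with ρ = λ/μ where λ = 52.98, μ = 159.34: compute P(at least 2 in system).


ρ = 52.98/159.34 = 0.3325
P(N ≥ n) = ρ^n = 0.3325^2 = 0.110554

Final: 0.110554


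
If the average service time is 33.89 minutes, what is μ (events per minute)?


μ = 1/(service time) in consistent units.
1 minute = 1 min, so μ = 1/33.89 = 0.02951 per minute

Final: 0.02951 /min


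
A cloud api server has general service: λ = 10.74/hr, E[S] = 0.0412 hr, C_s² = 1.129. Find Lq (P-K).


ρ = λ·E[S] = 10.74·0.0412 = 0.4425
Lq = ρ²(1+C_s²)/(2(1−ρ)) = 0.1958·(1+1.129)/(2·0.5575)
= 0.1958·2.1290/1.1150 = 0.37385

Final: 0.37385


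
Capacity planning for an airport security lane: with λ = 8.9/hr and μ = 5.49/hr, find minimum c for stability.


Stability requires cμ > λ ⇔ c > λ/μ.
λ/μ = 8.9/5.49 = 1.6211
Minimum integer c = ⌊1.6211⌋ + 1 = 2
Check: 2·5.49 = 10.98 > 8.9, while 1·5.49 = 5.49 ≤ 8.9

Final: 2 servers


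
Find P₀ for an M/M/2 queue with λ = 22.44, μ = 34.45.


a = λ/μ = 22.44/34.45 = 0.6514; ρ = a/c = 0.3257
Σ_{k=0}^{1} a^k/k! (terms k=0..1) = 1.00000 + 0.65138 = 1.65138
Tail: a^2/(2!(1−ρ)) = 0.42429/(2·0.6743) = 0.31461
P₀ = 1/(1.65138 + 0.31461) = 1/1.96599 = 0.508649

Final: 0.508649


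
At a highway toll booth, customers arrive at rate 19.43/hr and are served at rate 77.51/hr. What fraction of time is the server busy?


ρ = λ/μ = 19.43/77.51 = 0.2507

Final: 0.2507


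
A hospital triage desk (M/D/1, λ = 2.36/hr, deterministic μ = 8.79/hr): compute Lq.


ρ = 2.36/8.79 = 0.2685
M/D/1: Lq = ρ²/(2(1−ρ)) = 0.07209/(2·0.7315) = 0.04927

Final: 0.04927


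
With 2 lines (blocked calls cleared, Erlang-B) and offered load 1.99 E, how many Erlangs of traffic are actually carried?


B(2,1.99) = 0.398396 (Erlang-B)
Carried load = a(1 − B) = 1.99·(1 − 0.398396) = 1.99·0.601604 = 1.1972 E

Final: 1.1972 Erlangs


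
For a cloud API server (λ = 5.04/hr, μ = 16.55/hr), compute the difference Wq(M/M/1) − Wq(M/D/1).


ρ = 5.04/16.55 = 0.3045
Wq(M/M/1) = ρ/(μ−λ) = 0.3045/11.51 = 0.02646 hr
Wq(M/D/1) = ρ/(2(μ−λ)) = 0.01323 hr
Savings = 0.02646 − 0.01323 = 0.01323 hr

Final: 0.01323 hr


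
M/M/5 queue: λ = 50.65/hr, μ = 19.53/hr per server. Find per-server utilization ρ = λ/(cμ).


ρ = λ/(cμ) = 50.65/(5·19.53) = 50.65/97.65 = 0.5187

Final: 0.5187


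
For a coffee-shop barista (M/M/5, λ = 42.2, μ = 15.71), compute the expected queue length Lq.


a = λ/μ = 2.6862; ρ = a/5 = 0.5372
P₀ = 0.065736
Lq = P₀·a^c·ρ / (c!·(1−ρ)²) = 0.065736·139.85607·0.5372/(120·0.21415)
= 0.19220

Final: 0.19220


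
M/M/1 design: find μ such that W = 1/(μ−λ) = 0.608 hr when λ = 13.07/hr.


W = 1/(μ−λ) ⇒ μ − λ = 1/W = 1/0.608 = 1.6447
μ = λ + 1/W = 13.07 + 1.6447 = 14.7147 per hr

Final: 14.7147 /hr


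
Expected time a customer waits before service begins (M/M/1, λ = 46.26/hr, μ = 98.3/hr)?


ρ = 46.26/98.3 = 0.4706
Wq = ρ/(μ−λ) = 0.4706/(98.3 − 46.26) = 0.4706/52.04 = 0.009043 hr

Final: 0.009043 hr


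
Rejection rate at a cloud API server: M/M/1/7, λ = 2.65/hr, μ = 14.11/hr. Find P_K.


ρ = λ/μ = 2.65/14.11 = 0.1878
P_K = (1−ρ)ρ^K/(1−ρ^(K+1)) = (0.8122·0.000008242)/(1 − 0.000001548)
= 0.000006694/0.999998 = 0.000006694

Final: 0.000006694


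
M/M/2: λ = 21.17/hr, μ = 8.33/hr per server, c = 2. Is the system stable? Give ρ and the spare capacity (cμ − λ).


Total capacity cμ = 2·8.33 = 16.66/hr
ρ = λ/(cμ) = 21.17/16.66 = 1.2707
Stable ⇔ ρ < 1: NO
Spare capacity = cμ − λ = 16.66 − 21.17 = -4.51/hr

Final: ρ = 1.2707; unstable; margin = -4.51/hr


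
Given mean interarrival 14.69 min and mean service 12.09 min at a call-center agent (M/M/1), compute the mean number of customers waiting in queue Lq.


λ = 60/14.69 = 4.0844 /hr
μ = 60/12.09 = 4.9628 /hr
ρ = λ/μ = 4.0844/4.9628 = 0.8230
Lq = ρ²/(1−ρ) = 0.6773/0.1770 = 3.8270

Final: 3.8270


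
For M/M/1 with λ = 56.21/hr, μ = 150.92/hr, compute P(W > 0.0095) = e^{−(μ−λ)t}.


W ~ Exponential(μ−λ) for M/M/1.
μ − λ = 150.92 − 56.21 = 94.7100
P(W > t) = e^{−(μ−λ)t} = e^{−0.8997} = 0.406673

Final: 0.406673


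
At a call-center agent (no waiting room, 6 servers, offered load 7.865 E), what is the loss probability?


B(c,a) = (a^c/c!) / Σ_{k=0}^{c} a^k/k!
a^6/6! = 328.745537
Σ terms (k=0..6): 1.00000 + 7.86500 + 30.92911 + 81.08582 + 159.43500 + 250.79126 + 328.74554 = 859.851728
B = 328.745537/859.851728 = 0.382328

Final: 0.382328


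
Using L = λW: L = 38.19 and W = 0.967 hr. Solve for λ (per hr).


λ = L/W = 38.19/0.967 = 39.4933 /hr

Final: 39.4933 /hr


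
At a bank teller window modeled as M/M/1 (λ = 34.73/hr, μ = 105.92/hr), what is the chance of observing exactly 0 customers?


ρ = 34.73/105.92 = 0.3279
P_n = (1−ρ)·ρ^n = (1 − 0.3279)·0.3279^0 = 0.6721·1.000000 = 0.672111

Final: 0.672111


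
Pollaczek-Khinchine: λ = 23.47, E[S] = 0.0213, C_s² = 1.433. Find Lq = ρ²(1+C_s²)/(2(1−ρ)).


ρ = λ·E[S] = 23.47·0.0213 = 0.4999
Lq = ρ²(1+C_s²)/(2(1−ρ)) = 0.2499·(1+1.433)/(2·0.5001)
= 0.2499·2.4330/1.0002 = 0.60793

Final: 0.60793


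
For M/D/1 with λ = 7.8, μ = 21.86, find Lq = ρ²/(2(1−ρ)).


ρ = 7.8/21.86 = 0.3568
M/D/1: Lq = ρ²/(2(1−ρ)) = 0.1273/(2·0.6432) = 0.09897

Final: 0.09897


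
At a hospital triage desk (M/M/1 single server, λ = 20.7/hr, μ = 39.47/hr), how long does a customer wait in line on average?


ρ = 20.7/39.47 = 0.5244
Wq = ρ/(μ−λ) = 0.5244/(39.47 − 20.7) = 0.5244/18.77 = 0.02794 hr

Final: 0.02794 hr


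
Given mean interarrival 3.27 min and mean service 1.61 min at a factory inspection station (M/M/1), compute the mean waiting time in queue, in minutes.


λ = 60/3.27 = 18.3486 /hr
μ = 60/1.61 = 37.2671 /hr
ρ = λ/μ = 18.3486/37.2671 = 0.4924
Wq = ρ/(μ−λ) = 0.4924/(37.2671−18.3486) = 0.02603 hr
In minutes: 0.02603·60 = 1.562 min

Final: 1.562 min


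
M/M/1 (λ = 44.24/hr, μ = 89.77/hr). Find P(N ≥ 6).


ρ = 44.24/89.77 = 0.4928
P(N ≥ n) = ρ^n = 0.4928^6 = 0.014325

Final: 0.014325


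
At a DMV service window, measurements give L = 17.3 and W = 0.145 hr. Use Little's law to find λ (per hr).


λ = L/W = 17.3/0.145 = 119.3103 /hr

Final: 119.3103 /hr


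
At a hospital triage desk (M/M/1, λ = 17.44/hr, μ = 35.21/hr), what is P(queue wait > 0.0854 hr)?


ρ = 17.44/35.21 = 0.4953
P(Wq > t) = ρ·e^{−(μ−λ)t} = 0.4953·e^{−1.5176}
= 0.4953·0.219247 = 0.108596

Final: 0.108596


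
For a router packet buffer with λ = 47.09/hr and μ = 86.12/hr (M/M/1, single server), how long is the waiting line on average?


ρ = 47.09/86.12 = 0.5468
Lq = ρ²/(1−ρ) = 0.2990/0.4532 = 0.6597

Final: 0.6597


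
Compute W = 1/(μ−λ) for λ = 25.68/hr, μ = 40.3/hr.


W = 1/(μ−λ) = 1/(40.3 − 25.68) = 1/14.62 = 0.06840 hr

Final: 0.06840 hr


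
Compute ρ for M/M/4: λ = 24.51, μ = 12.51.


ρ = λ/(cμ) = 24.51/(4·12.51) = 24.51/50.04 = 0.4898

Final: 0.4898


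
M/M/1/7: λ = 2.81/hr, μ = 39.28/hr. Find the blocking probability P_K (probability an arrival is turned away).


ρ = λ/μ = 2.81/39.28 = 0.07154
P_K = (1−ρ)ρ^K/(1−ρ^(K+1)) = (0.9285·0.000000009588)/(1 − 6.859e-10)
= 0.000000008902/1.000000 = 0.000000008902

Final: 0.000000008902


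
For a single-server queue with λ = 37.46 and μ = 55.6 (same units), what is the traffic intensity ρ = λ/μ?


ρ = λ/μ = 37.46/55.6 = 0.6737

Final: 0.6737


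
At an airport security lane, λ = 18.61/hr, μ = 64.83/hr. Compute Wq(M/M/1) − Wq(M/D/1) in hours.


ρ = 18.61/64.83 = 0.2871
Wq(M/M/1) = ρ/(μ−λ) = 0.2871/46.22 = 0.006211 hr
Wq(M/D/1) = ρ/(2(μ−λ)) = 0.003105 hr
Savings = 0.006211 − 0.003105 = 0.003105 hr

Final: 0.003105 hr


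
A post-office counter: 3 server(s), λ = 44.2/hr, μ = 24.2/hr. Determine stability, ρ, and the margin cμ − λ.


Total capacity cμ = 3·24.2 = 72.60/hr
ρ = λ/(cμ) = 44.2/72.60 = 0.6088
Stable ⇔ ρ < 1: YES
Spare capacity = cμ − λ = 72.60 − 44.2 = 28.40/hr

Final: ρ = 0.6088; stable; margin = 28.40/hr


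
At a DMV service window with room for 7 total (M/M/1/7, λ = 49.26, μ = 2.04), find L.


ρ = 49.26/2.04 = 24.1471
L = ρ[1 − (K+1)ρ^K + Kρ^(K+1)] / [(1−ρ)(1−ρ^(K+1))]
Numerator: 24.1471·(1 − 8·4786848477.079670 + 7·115588311755.364944) = 18613117848866.000000
Denominator: (-23.1471)·(-115588311754.364944) = 2675529451490.741211
L = 18613117848866.000000/2675529451490.741211 = 6.9568

Final: 6.9568


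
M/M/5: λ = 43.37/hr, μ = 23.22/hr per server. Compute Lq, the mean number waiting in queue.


a = λ/μ = 1.8678; ρ = a/5 = 0.3736
P₀ = 0.153666
Lq = P₀·a^c·ρ / (c!·(1−ρ)²) = 0.153666·22.73192·0.3736/(120·0.39243)
= 0.02771

Final: 0.02771


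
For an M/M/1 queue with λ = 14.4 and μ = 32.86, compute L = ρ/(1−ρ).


ρ = λ/μ = 14.4/32.86 = 0.4382
L = ρ/(1−ρ) = 0.4382/(1 − 0.4382) = 0.4382/0.5618 = 0.7801

Final: 0.7801


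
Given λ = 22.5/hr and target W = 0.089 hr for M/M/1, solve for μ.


W = 1/(μ−λ) ⇒ μ − λ = 1/W = 1/0.089 = 11.2360
μ = λ + 1/W = 22.5 + 11.2360 = 33.7360 per hr

Final: 33.7360 /hr


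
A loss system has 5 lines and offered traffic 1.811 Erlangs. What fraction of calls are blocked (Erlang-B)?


B(c,a) = (a^c/c!) / Σ_{k=0}^{c} a^k/k!
a^5/5! = 0.162335
Σ terms (k=0..5): 1.00000 + 1.81100 + 1.63986 + 0.98993 + 0.44819 + 0.16233 = 6.051315
B = 0.162335/6.051315 = 0.026826

Final: 0.026826


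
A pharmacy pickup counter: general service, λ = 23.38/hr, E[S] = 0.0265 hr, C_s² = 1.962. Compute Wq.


ρ = λ·E[S] = 23.38·0.0265 = 0.6196
E[S²] = E[S]²(1+C_s²) = 0.0265²·(1+1.962) = 0.002080
Wq = λ·E[S²]/(2(1−ρ)) = 23.38·0.002080/(2·0.3804) = 0.06392 hr

Final: 0.06392 hr


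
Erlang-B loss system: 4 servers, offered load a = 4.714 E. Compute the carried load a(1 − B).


B(4,4.714) = 0.375058 (Erlang-B)
Carried load = a(1 − B) = 4.714·(1 − 0.375058) = 4.714·0.624942 = 2.9460 E

Final: 2.9460 Erlangs


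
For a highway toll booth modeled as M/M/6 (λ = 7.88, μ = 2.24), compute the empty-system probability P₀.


a = λ/μ = 7.88/2.24 = 3.5179; ρ = a/c = 0.5863
Σ_{k=0}^{5} a^k/k! (terms k=0..5) = 1.00000 + 3.51786 + 6.18766 + 7.25577 + 6.38119 + 4.48962 = 28.83209
Tail: a^6/(6!(1−ρ)) = 1895.26174/(720·0.4137) = 6.36299
P₀ = 1/(28.83209 + 6.36299) = 1/35.19508 = 0.028413

Final: 0.028413


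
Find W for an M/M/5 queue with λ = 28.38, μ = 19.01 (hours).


a = 1.4929; ρ = 0.2986; P₀ = 0.224371
Lq = P₀·a^c·ρ/(c!(1−ρ)²) = 0.008415
Wq = Lq/λ = 0.008415/28.38 = 0.0002965 hr
W = Wq + 1/μ = 0.0002965 + 0.05260 = 0.05290 hr

Final: 0.05290 hr


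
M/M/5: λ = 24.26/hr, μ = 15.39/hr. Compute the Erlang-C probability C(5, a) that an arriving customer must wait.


a = λ/μ = 1.5763; ρ = a/5 = 0.3153
P₀ = 0.206298 (from M/M/c formula)
C(c,a) = [a^c/(c!(1−ρ))]·P₀ = [9.73332/(120·0.6847)]·0.206298
= 0.11846·0.206298 = 0.024437

Final: 0.024437


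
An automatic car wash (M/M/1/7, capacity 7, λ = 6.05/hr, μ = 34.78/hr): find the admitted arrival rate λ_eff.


ρ = 0.1740; P_K = (1−ρ)ρ^7/(1−ρ^8) = 0.000003981
λ_eff = λ(1 − P_K) = 6.05·(1 − 0.000003981) = 6.05·0.999996 = 6.0500 /hr

Final: 6.0500 /hr


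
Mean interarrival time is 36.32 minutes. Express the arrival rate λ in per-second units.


λ = 1/(interarrival time) in consistent units.
1 second = 0.0166667 min, so λ = 0.0166667/36.32 = 0.0004589 per second

Final: 0.0004589 /sec


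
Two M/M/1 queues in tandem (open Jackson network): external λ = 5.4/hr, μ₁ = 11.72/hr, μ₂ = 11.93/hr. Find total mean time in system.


Each node sees arrival rate λ = 5.4/hr (tandem ⇒ throughput preserved).
W₁ = 1/(μ₁−λ) = 1/(11.72−5.4) = 0.15823 hr
W₂ = 1/(μ₂−λ) = 1/(11.93−5.4) = 0.15314 hr
W_total = W₁ + W₂ = 0.15823 + 0.15314 = 0.31137 hr

Final: 0.31137 hr


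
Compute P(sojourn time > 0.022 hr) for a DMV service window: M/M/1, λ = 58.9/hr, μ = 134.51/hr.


W ~ Exponential(μ−λ) for M/M/1.
μ − λ = 134.51 − 58.9 = 75.6100
P(W > t) = e^{−(μ−λ)t} = e^{−1.6634} = 0.189490

Final: 0.189490


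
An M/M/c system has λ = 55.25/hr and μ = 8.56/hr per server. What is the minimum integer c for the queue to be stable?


Stability requires cμ > λ ⇔ c > λ/μ.
λ/μ = 55.25/8.56 = 6.4544
Minimum integer c = ⌊6.4544⌋ + 1 = 7
Check: 7·8.56 = 59.92 > 55.25, while 6·8.56 = 51.36 ≤ 55.25

Final: 7 servers


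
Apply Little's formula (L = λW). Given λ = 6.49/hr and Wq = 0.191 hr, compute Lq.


Lq = λWq = 6.49·0.191 = 1.2396

Final: 1.2396


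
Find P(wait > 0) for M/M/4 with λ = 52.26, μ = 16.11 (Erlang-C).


a = λ/μ = 3.2439; ρ = a/4 = 0.8110
P₀ = 0.025248 (from M/M/c formula)
C(c,a) = [a^c/(c!(1−ρ))]·P₀ = [110.73769/(24·0.1890)]·0.025248
= 24.41139·0.025248 = 0.616350

Final: 0.616350


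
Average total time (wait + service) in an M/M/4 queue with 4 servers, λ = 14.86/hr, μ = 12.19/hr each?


a = 1.2190; ρ = 0.3048; P₀ = 0.294436
Lq = P₀·a^c·ρ/(c!(1−ρ)²) = 0.01708
Wq = Lq/λ = 0.01708/14.86 = 0.001149 hr
W = Wq + 1/μ = 0.001149 + 0.08203 = 0.08318 hr

Final: 0.08318 hr
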